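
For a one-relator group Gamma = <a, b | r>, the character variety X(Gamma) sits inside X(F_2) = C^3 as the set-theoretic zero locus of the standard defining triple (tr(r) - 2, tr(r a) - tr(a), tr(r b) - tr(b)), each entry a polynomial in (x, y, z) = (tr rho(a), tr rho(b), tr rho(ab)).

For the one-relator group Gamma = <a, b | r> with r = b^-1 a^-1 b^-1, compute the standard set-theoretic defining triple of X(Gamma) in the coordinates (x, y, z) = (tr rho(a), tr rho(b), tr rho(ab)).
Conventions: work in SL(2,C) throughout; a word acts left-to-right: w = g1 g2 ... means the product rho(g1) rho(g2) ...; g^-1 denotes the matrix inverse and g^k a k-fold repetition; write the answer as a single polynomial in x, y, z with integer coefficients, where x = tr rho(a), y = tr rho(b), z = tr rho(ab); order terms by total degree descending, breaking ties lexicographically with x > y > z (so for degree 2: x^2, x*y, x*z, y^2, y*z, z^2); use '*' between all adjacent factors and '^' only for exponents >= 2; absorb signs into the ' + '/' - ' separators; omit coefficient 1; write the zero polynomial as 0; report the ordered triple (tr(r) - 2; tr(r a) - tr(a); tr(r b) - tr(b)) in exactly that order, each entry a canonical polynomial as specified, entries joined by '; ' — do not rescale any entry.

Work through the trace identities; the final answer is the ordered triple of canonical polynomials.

y*z - x - 2; x*y*z - x^2 - z^2 - x + 2; -y + z

tr(b^-1) = tr(b) = y
and tr(b^-2) = tr(b^-1) tr(b) - tr(1) = y^2 - 2
tr(b^-1 a) = tr(a) tr(b) - tr(a b) = x*y - z
and tr(b^-2 a) = tr(b^-1 a) tr(b) - tr(b^-1 a b) = x*y^2 - y*z - x
next, tr(b^-1 a^-1 b^-1) = tr(b^-2) tr(a) - tr(b^-2 a) = y*z - x
tr(a b a) = tr(a) tr(b a) - tr(b) = x*z - y
next, tr(a b a b) = tr(b a) tr(b a) - tr(1)   [split at repeated b] = z^2 - 2
tr(b a b^-1 a) = tr(a b a) tr(b) - tr(a b a b) = x*y*z - y^2 - z^2 + 2
next, tr(a b^-1 a^-1 b) = tr(b a b^-1) tr(a) - tr(b a b^-1 a) = -x*y*z + x^2 + y^2 + z^2 - 2
and tr(b^-1 a^-1 b^-1 a) = tr(a b^-1 a^-1) tr(b) - tr(a b^-1 a^-1 b) = x*y*z - x^2 - z^2 + 2
assemble the triple (tr(r) - 2; tr(r a) - x; tr(r b) - y)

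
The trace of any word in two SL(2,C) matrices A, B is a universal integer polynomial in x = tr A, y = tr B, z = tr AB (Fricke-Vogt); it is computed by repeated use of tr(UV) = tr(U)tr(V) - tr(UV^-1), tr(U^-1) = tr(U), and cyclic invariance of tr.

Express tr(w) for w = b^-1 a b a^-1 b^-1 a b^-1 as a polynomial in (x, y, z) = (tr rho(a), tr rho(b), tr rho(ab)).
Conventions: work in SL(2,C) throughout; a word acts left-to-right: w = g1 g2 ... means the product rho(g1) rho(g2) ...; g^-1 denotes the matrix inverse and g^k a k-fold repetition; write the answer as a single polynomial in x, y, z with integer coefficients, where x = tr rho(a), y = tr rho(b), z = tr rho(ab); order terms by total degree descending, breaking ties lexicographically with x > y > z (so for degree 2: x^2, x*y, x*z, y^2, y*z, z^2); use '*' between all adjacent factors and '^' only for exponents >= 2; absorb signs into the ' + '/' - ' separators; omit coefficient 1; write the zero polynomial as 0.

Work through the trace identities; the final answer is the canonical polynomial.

so tr(a^2) = tr(a)*tr(a) - tr(1)  (reduce the a square) = x^2 - 2
tr(a^2 b) = tr(a)*tr(b a) - tr(b)  (reduce the a square) = x*z - y
so tr(a^2 b^-1) = tr(a^2)*tr(b) - tr(a^2 b)  (eliminate b^-1) = x^2*y - x*z - y
so tr(a b^-2 a) = tr(a^2 b^-1)*tr(b) - tr(a^2)  (eliminate b^-1) = x^2*y^2 - x*y*z - x^2 - y^2 + 2
so tr(a^2 b a) = tr(a)*tr(a b a) - tr(a b)  (reduce the a square) = x^2*z - x*y - z
tr(b a b a) = tr(a b)*tr(a b) - tr(1)  (split on a) = z^2 - 2
so tr(b a b) = tr(b)*tr(a b) - tr(a)  (reduce the b square) = y*z - x
so tr(a^2 b a b) = tr(a)*tr(b a b a) - tr(b a b)  (reduce the a square) = x*z^2 - y*z - x
tr(a b a b^-1 a) = tr(a^2 b a)*tr(b) - tr(a^2 b a b)  (eliminate b^-1) = x^2*y*z - x*y^2 - x*z^2 + x
tr(a b a b a b) = tr(b a)*tr(b a b a) - tr(b^-1 a^-1)  (split on b) = z^3 - 3*z
tr(a b a b^-1 a b) = tr(a b a b a)*tr(b) - tr(a b a b a b)  (eliminate b^-1) = x*y*z^2 - y^2*z - z^3 - x*y + 3*z
tr(b^-1 a b a b^-1 a) = tr(a b a b^-1 a)*tr(b) - tr(a b a b^-1 a b)  (eliminate b^-1) = x^2*y^2*z - x*y^3 - 2*x*y*z^2 + y^2*z + z^3 + 2*x*y - 3*z
tr(b^-1 a b^-2 a b a) = tr(b^-1 a b a b^-1 a)*tr(b) - tr(b^-1 a b a b^-1 a b)  (eliminate b^-1) = x^2*y^3*z - x*y^4 - 2*x*y^2*z^2 - x^2*y*z + y^3*z + y*z^3 + 3*x*y^2 + x*z^2 - 3*y*z - x
tr(b^-1 a b a^-1 b^-1 a b^-1) = tr(b^-1 a b^-2 a b)*tr(a) - tr(b^-1 a b^-2 a b a)  (eliminate a^-1) = -x^2*y^3*z + x^3*y^2 + x*y^4 + 2*x*y^2*z^2 - y^3*z - y*z^3 - x^3 - 4*x*y^2 - x*z^2 + 3*y*z + 3*x

-x^2*y^3*z + x^3*y^2 + x*y^4 + 2*x*y^2*z^2 - y^3*z - y*z^3 - x^3 - 4*x*y^2 - x*z^2 + 3*y*z + 3*x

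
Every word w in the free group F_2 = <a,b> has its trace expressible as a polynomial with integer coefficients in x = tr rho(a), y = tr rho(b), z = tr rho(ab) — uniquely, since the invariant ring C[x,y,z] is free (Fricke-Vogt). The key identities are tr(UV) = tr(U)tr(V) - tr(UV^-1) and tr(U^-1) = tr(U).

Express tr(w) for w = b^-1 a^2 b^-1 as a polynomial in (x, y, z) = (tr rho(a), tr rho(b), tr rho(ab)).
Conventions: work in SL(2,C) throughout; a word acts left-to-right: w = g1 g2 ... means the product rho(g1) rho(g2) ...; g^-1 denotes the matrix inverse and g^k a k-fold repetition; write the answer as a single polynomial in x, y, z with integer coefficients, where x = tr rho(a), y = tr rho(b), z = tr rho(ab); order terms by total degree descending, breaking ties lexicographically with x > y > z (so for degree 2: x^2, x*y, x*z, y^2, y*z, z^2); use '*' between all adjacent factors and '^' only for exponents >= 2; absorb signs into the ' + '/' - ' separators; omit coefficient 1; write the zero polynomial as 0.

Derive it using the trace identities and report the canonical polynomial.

trace(a^2) = trace(a) trace(a) - trace(1) = x^2 - 2
trace(a^2 b) = trace(a) trace(b a) - trace(b) = x*z - y
use: trace(b^-1 a^2) = trace(a^2) trace(b) - trace(a^2 b) = x^2*y - x*z - y
trace(b^-1 a^2 b^-1) = trace(b^-1 a^2) trace(b) - trace(b^-1 a^2 b) = x^2*y^2 - x*y*z - x^2 - y^2 + 2

x^2*y^2 - x*y*z - x^2 - y^2 + 2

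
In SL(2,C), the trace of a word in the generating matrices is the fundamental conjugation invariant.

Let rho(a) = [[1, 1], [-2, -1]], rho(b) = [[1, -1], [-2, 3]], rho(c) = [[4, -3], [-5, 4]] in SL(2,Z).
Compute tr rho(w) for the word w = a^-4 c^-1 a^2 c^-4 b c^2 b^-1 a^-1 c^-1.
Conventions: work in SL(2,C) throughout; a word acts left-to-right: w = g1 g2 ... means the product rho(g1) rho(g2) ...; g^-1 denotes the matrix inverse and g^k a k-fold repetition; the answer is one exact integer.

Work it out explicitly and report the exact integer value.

-21511376

rho(a^-1) = [[-1, -1], [2, 1]]
... * rho(a^-1) = [[-1, -1], [2, 1]]  ->  [[-1, 0], [0, -1]]
... * rho(a^-1) = [[-1, -1], [2, 1]]  ->  [[1, 1], [-2, -1]]
... * rho(a^-1) = [[-1, -1], [2, 1]]  ->  [[1, 0], [0, 1]]
... * rho(c^-1) = [[4, 3], [5, 4]]  ->  [[4, 3], [5, 4]]
... * rho(a) = [[1, 1], [-2, -1]]  ->  [[-2, 1], [-3, 1]]
... * rho(a) = [[1, 1], [-2, -1]]  ->  [[-4, -3], [-5, -4]]
... * rho(c^-1) = [[4, 3], [5, 4]]  ->  [[-31, -24], [-40, -31]]
... * rho(c^-1) = [[4, 3], [5, 4]]  ->  [[-244, -189], [-315, -244]]
... * rho(c^-1) = [[4, 3], [5, 4]]  ->  [[-1921, -1488], [-2480, -1921]]
... * rho(c^-1) = [[4, 3], [5, 4]]  ->  [[-15124, -11715], [-19525, -15124]]
... * rho(b) = [[1, -1], [-2, 3]]  ->  [[8306, -20021], [10723, -25847]]
... * rho(c) = [[4, -3], [-5, 4]]  ->  [[133329, -105002], [172127, -135557]]
... * rho(c) = [[4, -3], [-5, 4]]  ->  [[1058326, -819995], [1366293, -1058609]]
... * rho(b^-1) = [[3, 1], [2, 1]]  ->  [[1534988, 238331], [1981661, 307684]]
... * rho(a^-1) = [[-1, -1], [2, 1]]  ->  [[-1058326, -1296657], [-1366293, -1673977]]
... * rho(c^-1) = [[4, 3], [5, 4]]  ->  [[-10716589, -8361606], [-13835057, -10794787]]
tr = -10716589 + -10794787 = -21511376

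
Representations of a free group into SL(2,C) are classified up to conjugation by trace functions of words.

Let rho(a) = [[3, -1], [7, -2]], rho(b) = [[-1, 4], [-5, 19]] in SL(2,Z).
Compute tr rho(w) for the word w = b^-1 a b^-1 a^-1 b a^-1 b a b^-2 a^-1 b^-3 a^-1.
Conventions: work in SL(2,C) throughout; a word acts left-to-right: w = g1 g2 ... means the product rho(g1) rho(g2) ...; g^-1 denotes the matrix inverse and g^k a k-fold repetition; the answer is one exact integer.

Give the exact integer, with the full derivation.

rho(b^-1) = [[19, -4], [5, -1]]
... * rho(a) = [[3, -1], [7, -2]]  ->  [[29, -11], [8, -3]]
... * rho(b^-1) = [[19, -4], [5, -1]]  ->  [[496, -105], [137, -29]]
... * rho(a^-1) = [[-2, 1], [-7, 3]]  ->  [[-257, 181], [-71, 50]]
... * rho(b) = [[-1, 4], [-5, 19]]  ->  [[-648, 2411], [-179, 666]]
... * rho(a^-1) = [[-2, 1], [-7, 3]]  ->  [[-15581, 6585], [-4304, 1819]]
... * rho(b) = [[-1, 4], [-5, 19]]  ->  [[-17344, 62791], [-4791, 17345]]
... * rho(a) = [[3, -1], [7, -2]]  ->  [[387505, -108238], [107042, -29899]]
... * rho(b^-1) = [[19, -4], [5, -1]]  ->  [[6821405, -1441782], [1884303, -398269]]
... * rho(b^-1) = [[19, -4], [5, -1]]  ->  [[122397785, -25843838], [33810412, -7138943]]
... * rho(a^-1) = [[-2, 1], [-7, 3]]  ->  [[-63888704, 44866271], [-17648223, 12393583]]
... * rho(b^-1) = [[19, -4], [5, -1]]  ->  [[-989554021, 210688545], [-273348322, 58199309]]
... * rho(b^-1) = [[19, -4], [5, -1]]  ->  [[-17748083674, 3747527539], [-4902621573, 1035193979]]
... * rho(b^-1) = [[19, -4], [5, -1]]  ->  [[-318475952111, 67244807157], [-87973839992, 18575292313]]
... * rho(a^-1) = [[-2, 1], [-7, 3]]  ->  [[166238254123, -116741530640], [45920633793, -32247963053]]
tr = 166238254123 + -32247963053 = 133990291070

133990291070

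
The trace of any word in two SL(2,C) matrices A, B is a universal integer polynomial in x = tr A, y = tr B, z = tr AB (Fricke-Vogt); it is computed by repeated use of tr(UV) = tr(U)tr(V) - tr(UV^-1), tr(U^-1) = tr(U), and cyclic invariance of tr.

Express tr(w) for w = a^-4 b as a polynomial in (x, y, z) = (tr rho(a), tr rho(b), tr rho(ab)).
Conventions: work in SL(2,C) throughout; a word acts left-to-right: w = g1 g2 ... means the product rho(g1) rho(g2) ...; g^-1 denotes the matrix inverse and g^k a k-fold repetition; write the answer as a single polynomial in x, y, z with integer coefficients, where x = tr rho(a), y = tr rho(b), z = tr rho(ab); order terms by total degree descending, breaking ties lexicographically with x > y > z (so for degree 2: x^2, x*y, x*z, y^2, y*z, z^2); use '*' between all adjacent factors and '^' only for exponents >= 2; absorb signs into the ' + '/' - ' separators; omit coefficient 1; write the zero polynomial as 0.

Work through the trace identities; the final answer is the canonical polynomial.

x^4*y - x^3*z - 3*x^2*y + 2*x*z + y

tr(b a^-1) = tr(b) tr(a) - tr(b a)  (eliminate a^-1) = x*y - z
tr(a^-2 b) = tr(b a^-1) tr(a) - tr(b)  (eliminate a^-1) = x^2*y - x*z - y
tr(b a^-3) = tr(a^-2 b) tr(a) - tr(a^-2 b a)  (eliminate a^-1) = x^3*y - x^2*z - 2*x*y + z
tr(a^-4 b) = tr(b a^-3) tr(a) - tr(b a^-2)  (eliminate a^-1) = x^4*y - x^3*z - 3*x^2*y + 2*x*z + y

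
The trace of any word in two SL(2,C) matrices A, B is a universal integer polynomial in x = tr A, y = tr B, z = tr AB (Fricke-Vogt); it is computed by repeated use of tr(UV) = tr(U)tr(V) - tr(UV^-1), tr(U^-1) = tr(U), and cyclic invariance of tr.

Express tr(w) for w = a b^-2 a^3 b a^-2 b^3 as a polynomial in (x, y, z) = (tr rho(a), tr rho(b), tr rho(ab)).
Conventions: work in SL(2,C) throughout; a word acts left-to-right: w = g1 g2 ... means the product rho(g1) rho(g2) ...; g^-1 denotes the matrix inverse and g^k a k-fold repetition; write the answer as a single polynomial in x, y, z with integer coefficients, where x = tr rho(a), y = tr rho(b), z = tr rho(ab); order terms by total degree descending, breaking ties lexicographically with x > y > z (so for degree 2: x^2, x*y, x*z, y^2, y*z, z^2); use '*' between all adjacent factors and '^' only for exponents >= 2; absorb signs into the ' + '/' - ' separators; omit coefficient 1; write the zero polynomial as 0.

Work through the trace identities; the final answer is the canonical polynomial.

x^5*y^5*z - x^6*y^4 - x^4*y^6 - 2*x^4*y^4*z^2 - x^5*y^3*z - x^3*y^5*z + x^3*y^3*z^3 + 2*x^6*y^2 + 8*x^4*y^4 + 3*x^4*y^2*z^2 + 2*x^2*y^6 + 3*x^2*y^4*z^2 - x^3*y^3*z - x^3*y*z^3 - x*y^3*z^3 - x^6 - 14*x^4*y^2 - x^4*z^2 - 14*x^2*y^4 - 6*x^2*y^2*z^2 - y^6 - y^4*z^2 + 3*x^3*y*z + 3*x*y^3*z + x*y*z^3 + 6*x^4 + 24*x^2*y^2 + 2*x^2*z^2 + 6*y^4 + 2*y^2*z^2 - 3*x*y*z - 9*x^2 - 9*y^2 + 2

trace(b^2 a) = trace(b) trace(a b) - trace(a)  (reduce the b square) = y*z - x
trace(b^2) = trace(b) trace(b) - trace(1)  (reduce the b square) = y^2 - 2
trace(b^2 a^2) = trace(a) trace(b^2 a) - trace(b^2)  (reduce the a square) = x*y*z - x^2 - y^2 + 2
trace(b a^3 b) = trace(a) trace(b^2 a^2) - trace(b^2 a)  (reduce the a square) = x^2*y*z - x^3 - x*y^2 - y*z + 3*x
trace(a b a) = trace(a) trace(b a) - trace(b)  (reduce the a square) = x*z - y
trace(b a^3) = trace(a) trace(a b a) - trace(a b)  (reduce the a square) = x^2*z - x*y - z
trace(b^2 a^3 b) = trace(b) trace(b a^3 b) - trace(b a^3)  (reduce the b square) = x^2*y^2*z - x^3*y - x*y^3 - x^2*z - y^2*z + 4*x*y + z
trace(a b^4 a^2) = trace(b) trace(b^2 a^3 b) - trace(b^2 a^3)  (reduce the b square) = x^2*y^3*z - x^3*y^2 - x*y^4 - 2*x^2*y*z - y^3*z + x^3 + 5*x*y^2 + 2*y*z - 3*x
trace(b a^2 b^2) = trace(b) trace(a^2 b^2) - trace(a^2 b)  (reduce the b square) = x*y^2*z - x^2*y - y^3 - x*z + 3*y
trace(a b^4 a) = trace(b) trace(b a^2 b^2) - trace(b a^2 b)  (reduce the b square) = x*y^3*z - x^2*y^2 - y^4 - 2*x*y*z + x^2 + 4*y^2 - 2
trace(b^3 a^4 b) = trace(a) trace(a b^4 a^2) - trace(a b^4 a)  (reduce the a square) = x^3*y^3*z - x^4*y^2 - x^2*y^4 - 2*x^3*y*z - 2*x*y^3*z + x^4 + 6*x^2*y^2 + y^4 + 4*x*y*z - 4*x^2 - 4*y^2 + 2
trace(b a b a) = trace(a b) trace(a b) - trace(1)  (split on a) = z^2 - 2
trace(a^2 b a b) = trace(a) trace(b a b a) - trace(b a b)  (reduce the a square) = x*z^2 - y*z - x
trace(b a^2 b a b) = trace(b) trace(a^2 b a b) - trace(a^2 b a)  (reduce the b square) = x*y*z^2 - x^2*z - y^2*z + z
trace(b a b^3 a^2) = trace(b) trace(b a^2 b a b) - trace(b a^2 b a)  (reduce the b square) = x*y^2*z^2 - x^2*y*z - y^3*z - x*z^2 + 2*y*z + x
trace(a b a b^2) = trace(b) trace(a b a b) - trace(a b a)  (reduce the b square) = y*z^2 - x*z - y
trace(b a b^3 a) = trace(b) trace(a b a b^2) - trace(a b a b)  (reduce the b square) = y^2*z^2 - x*y*z - y^2 - z^2 + 2
trace(b a b^3 a^3) = trace(a) trace(b a b^3 a^2) - trace(b a b^3 a)  (reduce the a square) = x^2*y^2*z^2 - x^3*y*z - x*y^3*z - x^2*z^2 - y^2*z^2 + 3*x*y*z + x^2 + y^2 + z^2 - 2
trace(b^3 a^4 b a) = trace(a) trace(b a b^3 a^3) - trace(b a b^3 a^2)  (reduce the a square) = x^3*y^2*z^2 - x^4*y*z - x^2*y^3*z - x^3*z^2 - 2*x*y^2*z^2 + 4*x^2*y*z + y^3*z + x^3 + x*y^2 + 2*x*z^2 - 2*y*z - 3*x
trace(a^3 b a^-1 b^3 a) = trace(b^3 a^4 b) trace(a) - trace(b^3 a^4 b a)  (eliminate a^-1) = x^4*y^3*z - x^5*y^2 - x^3*y^4 - x^3*y^2*z^2 - x^4*y*z - x^2*y^3*z + x^5 + 6*x^3*y^2 + x^3*z^2 + x*y^4 + 2*x*y^2*z^2 - y^3*z - 5*x^3 - 5*x*y^2 - 2*x*z^2 + 2*y*z + 5*x
trace(b^2 a b) = trace(b) trace(b a b) - trace(b a)  (reduce the b square) = y^2*z - x*y - z
trace(a b^2 a b a) = trace(a) trace(b^2 a b a) - trace(b^2 a b)  (reduce the a square) = x*y*z^2 - x^2*z - y^2*z + z
trace(a b a^3 b^2) = trace(a) trace(a b^2 a b a) - trace(a b^2 a b)  (reduce the a square) = x^2*y*z^2 - x^3*z - x*y^2*z - y*z^2 + 2*x*z + y
trace(a b a^3 b) = trace(a) trace(b a b a^2) - trace(b a b a)  (reduce the a square) = x^2*z^2 - x*y*z - x^2 - z^2 + 2
trace(b^2 a b a^3 b) = trace(b) trace(a b a^3 b^2) - trace(a b a^3 b)  (reduce the b square) = x^2*y^2*z^2 - x^3*y*z - x*y^3*z - x^2*z^2 - y^2*z^2 + 3*x*y*z + x^2 + y^2 + z^2 - 2
trace(b^3 a b a^3 b) = trace(b) trace(b^2 a b a^3 b) - trace(b^2 a b a^3)  (reduce the b square) = x^2*y^3*z^2 - x^3*y^2*z - x*y^4*z - 2*x^2*y*z^2 - y^3*z^2 + x^3*z + 4*x*y^2*z + x^2*y + y^3 + 2*y*z^2 - 2*x*z - 3*y
trace(a b a b a b) = trace(b a b a) trace(b a) - trace(a b)  (split on b) = z^3 - 3*z
trace(b a b a b a b) = trace(b) trace(a b a b a b) - trace(a b a b a)  (reduce the b square) = y*z^3 - x*z^2 - 2*y*z + x
trace(b a b^3 a b a) = trace(b) trace(b a b a b a b) - trace(b a b a b a)  (reduce the b square) = y^2*z^3 - x*y*z^2 - 2*y^2*z - z^3 + x*y + 3*z
trace(b a b^3 a b) = trace(b) trace(a b^3 a b) - trace(a b^3 a)  (reduce the b square) = y^3*z^2 - 2*x*y^2*z + x^2*y - y*z^2 + x*z - y
trace(b a b^3 a b a^2) = trace(a) trace(b a b^3 a b a) - trace(b a b^3 a b)  (reduce the a square) = x*y^2*z^3 - x^2*y*z^2 - y^3*z^2 - x*z^3 + y*z^2 + 2*x*z + y
trace(b^3 a b a^3 b a) = trace(a) trace(b a b^3 a b a^2) - trace(b a b^3 a b a)  (reduce the a square) = x^2*y^2*z^3 - x^3*y*z^2 - x*y^3*z^2 - x^2*z^3 - y^2*z^3 + 2*x*y*z^2 + 2*x^2*z + 2*y^2*z + z^3 - 3*z
trace(a^3 b a^-1 b^3 a b) = trace(b^3 a b a^3 b) trace(a) - trace(b^3 a b a^3 b a)  (eliminate a^-1) = x^3*y^3*z^2 - x^4*y^2*z - x^2*y^4*z - x^2*y^2*z^3 - x^3*y*z^2 + x^4*z + 4*x^2*y^2*z + x^2*z^3 + y^2*z^3 + x^3*y + x*y^3 - 4*x^2*z - 2*y^2*z - z^3 - 3*x*y + 3*z
trace(b^-1 a^3 b a^-1 b^3 a) = trace(a^3 b a^-1 b^3 a) trace(b) - trace(a^3 b a^-1 b^3 a b)  (eliminate b^-1) = x^4*y^4*z - x^5*y^3 - x^3*y^5 - 2*x^3*y^3*z^2 + x^2*y^2*z^3 + x^5*y + 6*x^3*y^3 + 2*x^3*y*z^2 + x*y^5 + 2*x*y^3*z^2 - x^4*z - 4*x^2*y^2*z - x^2*z^3 - y^4*z - y^2*z^3 - 6*x^3*y - 6*x*y^3 - 2*x*y*z^2 + 4*x^2*z + 4*y^2*z + z^3 + 8*x*y - 3*z
trace(b^3 a b^-2 a^3 b a^-1) = trace(b^-1 a^3 b a^-1 b^3 a) trace(b) - trace(b^-1 a^3 b a^-1 b^3 a b)  (eliminate b^-1) = x^4*y^5*z - x^5*y^4 - x^3*y^6 - 2*x^3*y^4*z^2 - x^4*y^3*z + x^2*y^3*z^3 + 2*x^5*y^2 + 7*x^3*y^4 + 3*x^3*y^2*z^2 + x*y^6 + 2*x*y^4*z^2 - 3*x^2*y^3*z - x^2*y*z^3 - y^5*z - y^3*z^3 - x^5 - 12*x^3*y^2 - x^3*z^2 - 7*x*y^4 - 4*x*y^2*z^2 + 4*x^2*y*z + 5*y^3*z + y*z^3 + 5*x^3 + 13*x*y^2 + 2*x*z^2 - 5*y*z - 5*x
trace(b^-1 a^3 b^4 a) = trace(a^3 b^4 a) trace(b) - trace(a^3 b^4 a b)  (eliminate b^-1) = x^3*y^4*z - x^4*y^3 - x^2*y^5 - x^2*y^3*z^2 - x^3*y^2*z - x*y^4*z + x^4*y + 6*x^2*y^3 + 2*x^2*y*z^2 + y^5 + y^3*z^2 - x^3*z - 5*x^2*y - 5*y^3 - 2*y*z^2 + 2*x*z + 5*y
trace(b^3 a b^-2 a^3 b) = trace(b^-1 a^3 b^4 a) trace(b) - trace(b^-1 a^3 b^4 a b)  (eliminate b^-1) = x^3*y^5*z - x^4*y^4 - x^2*y^6 - x^2*y^4*z^2 - 2*x^3*y^3*z - x*y^5*z + 2*x^4*y^2 + 7*x^2*y^4 + 2*x^2*y^2*z^2 + y^6 + y^4*z^2 + x^3*y*z + 2*x*y^3*z - x^4 - 11*x^2*y^2 - 6*y^4 - 2*y^2*z^2 - 2*x*y*z + 4*x^2 + 9*y^2 - 2
trace(a b^-2 a^3 b a^-2 b^3) = trace(b^3 a b^-2 a^3 b a^-1) trace(a) - trace(b^3 a b^-2 a^3 b)  (eliminate a^-1) = x^5*y^5*z - x^6*y^4 - x^4*y^6 - 2*x^4*y^4*z^2 - x^5*y^3*z - x^3*y^5*z + x^3*y^3*z^3 + 2*x^6*y^2 + 8*x^4*y^4 + 3*x^4*y^2*z^2 + 2*x^2*y^6 + 3*x^2*y^4*z^2 - x^3*y^3*z - x^3*y*z^3 - x*y^3*z^3 - x^6 - 14*x^4*y^2 - x^4*z^2 - 14*x^2*y^4 - 6*x^2*y^2*z^2 - y^6 - y^4*z^2 + 3*x^3*y*z + 3*x*y^3*z + x*y*z^3 + 6*x^4 + 24*x^2*y^2 + 2*x^2*z^2 + 6*y^4 + 2*y^2*z^2 - 3*x*y*z - 9*x^2 - 9*y^2 + 2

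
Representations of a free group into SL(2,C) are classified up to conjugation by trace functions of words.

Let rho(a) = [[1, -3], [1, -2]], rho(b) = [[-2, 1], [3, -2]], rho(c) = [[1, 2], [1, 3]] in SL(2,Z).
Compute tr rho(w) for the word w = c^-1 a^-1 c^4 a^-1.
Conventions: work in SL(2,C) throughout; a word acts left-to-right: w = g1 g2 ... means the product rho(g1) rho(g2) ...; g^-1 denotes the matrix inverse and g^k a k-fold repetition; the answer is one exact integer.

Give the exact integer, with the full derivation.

rho(c^-1) = [[3, -2], [-1, 1]]
... * rho(a^-1) = [[-2, 3], [-1, 1]]  ->  [[-4, 7], [1, -2]]
... * rho(c) = [[1, 2], [1, 3]]  ->  [[3, 13], [-1, -4]]
... * rho(c) = [[1, 2], [1, 3]]  ->  [[16, 45], [-5, -14]]
... * rho(c) = [[1, 2], [1, 3]]  ->  [[61, 167], [-19, -52]]
... * rho(c) = [[1, 2], [1, 3]]  ->  [[228, 623], [-71, -194]]
... * rho(a^-1) = [[-2, 3], [-1, 1]]  ->  [[-1079, 1307], [336, -407]]
tr = -1079 + -407 = -1486

-1486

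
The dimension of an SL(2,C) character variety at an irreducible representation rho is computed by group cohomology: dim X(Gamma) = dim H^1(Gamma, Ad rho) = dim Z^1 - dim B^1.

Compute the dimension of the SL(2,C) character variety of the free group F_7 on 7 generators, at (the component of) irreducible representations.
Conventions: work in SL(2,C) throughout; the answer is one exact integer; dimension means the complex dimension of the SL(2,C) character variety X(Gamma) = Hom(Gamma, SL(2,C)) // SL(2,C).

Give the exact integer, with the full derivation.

Gamma = F_7 has 7 generators and no relators.
A cocycle picks one sl_2 vector per generator freely, giving dim Z^1 = 3*7 = 21.
dim B^1 = 3: the coboundary map is injective because an irreducible image has centralizer 0 in sl_2.
dim X = dim H^1 = dim Z^1 - dim B^1 = 21 - 3 = 18.

18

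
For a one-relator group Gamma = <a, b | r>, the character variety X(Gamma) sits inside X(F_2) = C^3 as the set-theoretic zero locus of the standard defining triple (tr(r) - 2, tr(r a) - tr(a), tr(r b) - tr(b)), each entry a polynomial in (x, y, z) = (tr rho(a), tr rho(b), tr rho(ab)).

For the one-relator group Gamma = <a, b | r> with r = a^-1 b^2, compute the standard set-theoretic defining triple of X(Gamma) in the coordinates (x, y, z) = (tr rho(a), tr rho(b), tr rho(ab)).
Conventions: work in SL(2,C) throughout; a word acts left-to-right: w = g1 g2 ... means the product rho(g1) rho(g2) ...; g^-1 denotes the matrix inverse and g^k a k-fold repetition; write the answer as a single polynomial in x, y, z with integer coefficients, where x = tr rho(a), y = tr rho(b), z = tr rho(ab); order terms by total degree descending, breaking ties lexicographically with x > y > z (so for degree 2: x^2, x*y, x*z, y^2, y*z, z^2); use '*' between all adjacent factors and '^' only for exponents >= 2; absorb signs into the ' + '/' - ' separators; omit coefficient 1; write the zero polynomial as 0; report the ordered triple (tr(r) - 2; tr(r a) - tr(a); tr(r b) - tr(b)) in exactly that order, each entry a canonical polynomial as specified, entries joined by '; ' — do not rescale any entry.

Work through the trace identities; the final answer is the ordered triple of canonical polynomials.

so tr(b^2) = tr(b)*tr(b) - tr(1)   [square of b] = y^2 - 2
so tr(b^2 a) = tr(b)*tr(a b) - tr(a)   [square of b] = y*z - x
tr(a^-1 b^2) = tr(b^2)*tr(a) - tr(b^2 a)   [inverse elimination on a] = x*y^2 - y*z - x
reduce: tr(b^3) = tr(b)*tr(b^2) - tr(b) = y^3 - 3*y
tr(b^3 a) = tr(b)*tr(a b^2) - tr(a b) = y^2*z - x*y - z
so tr(a^-1 b^3) = tr(b^3)*tr(a) - tr(b^3 a) = x*y^3 - y^2*z - 2*x*y + z
assemble the triple (tr(r) - 2; tr(r a) - x; tr(r b) - y)

x*y^2 - y*z - x - 2; y^2 - x - 2; x*y^3 - y^2*z - 2*x*y - y + z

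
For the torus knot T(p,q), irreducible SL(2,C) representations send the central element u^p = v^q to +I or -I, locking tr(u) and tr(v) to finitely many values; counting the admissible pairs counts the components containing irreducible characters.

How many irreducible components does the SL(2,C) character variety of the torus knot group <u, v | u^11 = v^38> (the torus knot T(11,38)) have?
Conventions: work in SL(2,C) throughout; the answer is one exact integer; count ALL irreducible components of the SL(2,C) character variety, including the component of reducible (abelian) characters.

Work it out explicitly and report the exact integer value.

In the torus knot group T(11,38), u^11 = v^38 is central, so an irreducible representation sends it to +I or -I (Schur).
On an irreducible component, tr(u) is locked at 2*cos(pi*alpha/11) for some alpha in 1..10, and tr(v) at 2*cos(pi*beta/38) for some beta in 1..37.
u^11 = (-1)^alpha I and v^38 = (-1)^beta I must agree, so alpha and beta have equal parity.
Enumerate parity-matched pairs: 5*19 odd-odd plus 5*18 even-even gives 185.
components with irreducible characters: 185; plus the single component of reducible (abelian) characters: total 186.

186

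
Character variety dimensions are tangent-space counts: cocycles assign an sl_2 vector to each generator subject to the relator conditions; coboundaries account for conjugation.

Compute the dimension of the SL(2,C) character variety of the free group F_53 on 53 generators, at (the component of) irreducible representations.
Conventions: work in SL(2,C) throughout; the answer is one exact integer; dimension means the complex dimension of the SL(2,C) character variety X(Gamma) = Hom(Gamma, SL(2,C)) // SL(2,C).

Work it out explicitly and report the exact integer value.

156

The free group F_53: 53 generators, no relators.
So Z^1 = (sl_2)^53 in full: dim Z^1 = 159.
dim B^1 = 3: the coboundary map is injective because an irreducible image has centralizer 0 in sl_2.
dim X = dim H^1 = dim Z^1 - dim B^1 = 159 - 3 = 156.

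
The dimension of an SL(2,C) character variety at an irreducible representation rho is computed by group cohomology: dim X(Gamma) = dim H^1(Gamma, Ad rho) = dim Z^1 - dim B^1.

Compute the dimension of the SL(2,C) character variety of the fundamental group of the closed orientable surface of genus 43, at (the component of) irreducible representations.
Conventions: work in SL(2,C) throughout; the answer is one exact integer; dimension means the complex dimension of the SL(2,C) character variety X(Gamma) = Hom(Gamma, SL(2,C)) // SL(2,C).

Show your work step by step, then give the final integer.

252

The genus-43 surface group: 2g = 86 generators, one relator prod [a_i, b_i].
A cocycle assigns one sl_2 vector per generator subject to the relator condition d_2(z) = 0: dim of the unconstrained space is 3*2g = 258.
d_2 is surjective at irreducible rho (its cokernel H^2 is dual to H^0 = 0), so dim Z^1 = 258 - 3 = 255.
dim B^1 = 3 (coboundaries, injective at irreducible rho).
Hence dim X = 255 - 3 = 252.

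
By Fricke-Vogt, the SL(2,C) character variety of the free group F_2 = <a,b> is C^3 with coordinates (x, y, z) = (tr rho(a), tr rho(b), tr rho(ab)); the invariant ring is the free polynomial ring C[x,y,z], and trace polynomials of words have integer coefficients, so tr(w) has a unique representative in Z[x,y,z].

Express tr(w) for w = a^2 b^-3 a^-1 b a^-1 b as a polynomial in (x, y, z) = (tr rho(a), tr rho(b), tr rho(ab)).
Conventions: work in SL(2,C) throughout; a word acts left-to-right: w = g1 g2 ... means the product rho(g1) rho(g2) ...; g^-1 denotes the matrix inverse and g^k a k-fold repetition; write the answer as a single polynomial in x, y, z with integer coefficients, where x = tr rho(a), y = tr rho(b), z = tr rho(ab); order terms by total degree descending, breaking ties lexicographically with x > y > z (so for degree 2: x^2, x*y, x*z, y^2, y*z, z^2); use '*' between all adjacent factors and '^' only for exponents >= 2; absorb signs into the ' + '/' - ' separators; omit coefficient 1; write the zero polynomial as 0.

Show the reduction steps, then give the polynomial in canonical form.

and trace(b^2 a) = trace(b) trace(a b) - trace(a) = y*z - x
trace(b^3 a) = trace(b) trace(b a b) - trace(b a) = y^2*z - x*y - z
trace(b^2) = trace(b) trace(b) - trace(1) = y^2 - 2
trace(b^3) = trace(b) trace(b^2) - trace(b) = y^3 - 3*y
and trace(b^2 a^2 b) = trace(a) trace(b^3 a) - trace(b^3) = x*y^2*z - x^2*y - y^3 - x*z + 3*y
and trace(b a b a) = trace(b a) trace(b a) - trace(1)   [split at repeated b] = z^2 - 2
trace(a^2 b a b) = trace(a) trace(b a b a) - trace(b a b) = x*z^2 - y*z - x
trace(a b a) = trace(a) trace(b a) - trace(b) = x*z - y
and trace(a^2 b a) = trace(a) trace(a b a) - trace(a b) = x^2*z - x*y - z
and trace(b^2 a^2 b a) = trace(b) trace(a^2 b a b) - trace(a^2 b a) = x*y*z^2 - x^2*z - y^2*z + z
trace(a^-1 b^2 a^2 b) = trace(b^2 a^2 b) trace(a) - trace(b^2 a^2 b a) = x^2*y^2*z - x^3*y - x*y^3 - x*y*z^2 + y^2*z + 3*x*y - z
trace(a^-1 b^2 a^2 b^-1) = trace(a^-1 b^2 a^2) trace(b) - trace(a^-1 b^2 a^2 b) = -x^2*y^2*z + x^3*y + x*y^3 + x*y*z^2 - 4*x*y + z
trace(b a^2 b^-2 a^-1 b) = trace(a^-1 b^2 a^2 b^-1) trace(b) - trace(a^-1 b^2 a^2) = -x^2*y^3*z + x^3*y^2 + x*y^4 + x*y^2*z^2 - 4*x*y^2 + x
and trace(b a b a^2 b) = trace(b) trace(a b a^2 b) - trace(a b a^2) = x*y*z^2 - x^2*z - y^2*z + z
trace(b a b a b a) = trace(a b) trace(a b a b) - trace(a^-1 b^-1)   [split at repeated a] = z^3 - 3*z
next, trace(b a b a b) = trace(b) trace(a b a b) - trace(a b a) = y*z^2 - x*z - y
and trace(b a b a^2 b a) = trace(a) trace(b a b a b a) - trace(b a b a b) = x*z^3 - y*z^2 - 2*x*z + y
next, trace(a^-1 b a b a^2 b) = trace(b a b a^2 b) trace(a) - trace(b a b a^2 b a) = x^2*y*z^2 - x^3*z - x*y^2*z - x*z^3 + y*z^2 + 3*x*z - y
trace(b^-1 a^-1 b a b a^2) = trace(a^-1 b a b a^2) trace(b) - trace(a^-1 b a b a^2 b) = -x^2*y*z^2 + x^3*z + x*y^2*z + x*z^3 - 3*x*z - y
trace(b a^2 b^-2 a^-1 b a) = trace(b^-1 a^-1 b a b a^2) trace(b) - trace(b^-1 a^-1 b a b a^2 b) = -x^2*y^2*z^2 + x^3*y*z + x*y^3*z + x*y*z^3 - 3*x*y*z - y^2 - z^2 + 2
trace(a^-1 b a^-1 b a^2 b^-2) = trace(b a^2 b^-2 a^-1 b) trace(a) - trace(b a^2 b^-2 a^-1 b a) = -x^3*y^3*z + x^4*y^2 + x^2*y^4 + 2*x^2*y^2*z^2 - x^3*y*z - x*y^3*z - x*y*z^3 - 4*x^2*y^2 + 3*x*y*z + x^2 + y^2 + z^2 - 2
and trace(a^2) = trace(a) trace(a) - trace(1) = x^2 - 2
trace(b^2 a^2) = trace(b) trace(a^2 b) - trace(a^2) = x*y*z - x^2 - y^2 + 2
next, trace(b a^3 b) = trace(a) trace(b^2 a^2) - trace(b^2 a) = x^2*y*z - x^3 - x*y^2 - y*z + 3*x
and trace(b a^3 b a) = trace(a) trace(a b a b a) - trace(a b a b) = x^2*z^2 - x*y*z - x^2 - z^2 + 2
trace(a b a^-1 b a^2) = trace(b a^3 b) trace(a) - trace(b a^3 b a) = x^3*y*z - x^4 - x^2*y^2 - x^2*z^2 + 4*x^2 + z^2 - 2
trace(a b a^-1 b a^2 b) = trace(b a^2 b a b) trace(a) - trace(b a^2 b a b a) = x^2*y*z^2 - x^3*z - x*y^2*z - x*z^3 + y*z^2 + 3*x*z - y
and trace(b a^-1 b a^2 b^-1 a) = trace(a b a^-1 b a^2) trace(b) - trace(a b a^-1 b a^2 b) = x^3*y^2*z - x^4*y - x^2*y^3 - 2*x^2*y*z^2 + x^3*z + x*y^2*z + x*z^3 + 4*x^2*y - 3*x*z - y
trace(a^-1 b a^-1 b a^2 b^-1) = trace(b a^-1 b a^2 b^-1) trace(a) - trace(b a^-1 b a^2 b^-1 a) = -x^3*y^2*z + x^4*y + x^2*y^3 + 2*x^2*y*z^2 - x^3*z - x*y^2*z - x*z^3 - 4*x^2*y + 4*x*z + y
trace(a^2 b^-3 a^-1 b a^-1 b) = trace(a^-1 b a^-1 b a^2 b^-2) trace(b) - trace(a^-1 b a^-1 b a^2 b^-1) = -x^3*y^4*z + x^4*y^3 + x^2*y^5 + 2*x^2*y^3*z^2 - x*y^4*z - x*y^2*z^3 - x^4*y - 5*x^2*y^3 - 2*x^2*y*z^2 + x^3*z + 4*x*y^2*z + x*z^3 + 5*x^2*y + y^3 + y*z^2 - 4*x*z - 3*y

-x^3*y^4*z + x^4*y^3 + x^2*y^5 + 2*x^2*y^3*z^2 - x*y^4*z - x*y^2*z^3 - x^4*y - 5*x^2*y^3 - 2*x^2*y*z^2 + x^3*z + 4*x*y^2*z + x*z^3 + 5*x^2*y + y^3 + y*z^2 - 4*x*z - 3*y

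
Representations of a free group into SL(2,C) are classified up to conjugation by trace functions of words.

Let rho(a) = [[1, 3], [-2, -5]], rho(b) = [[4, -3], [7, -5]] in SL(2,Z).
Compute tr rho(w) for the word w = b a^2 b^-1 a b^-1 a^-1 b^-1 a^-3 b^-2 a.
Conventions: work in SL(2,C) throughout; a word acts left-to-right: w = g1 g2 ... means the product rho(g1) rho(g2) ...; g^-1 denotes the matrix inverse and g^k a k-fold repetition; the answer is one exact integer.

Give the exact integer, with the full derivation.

rho(b) = [[4, -3], [7, -5]]
... * rho(a) = [[1, 3], [-2, -5]]  ->  [[10, 27], [17, 46]]
... * rho(a) = [[1, 3], [-2, -5]]  ->  [[-44, -105], [-75, -179]]
... * rho(b^-1) = [[-5, 3], [-7, 4]]  ->  [[955, -552], [1628, -941]]
... * rho(a) = [[1, 3], [-2, -5]]  ->  [[2059, 5625], [3510, 9589]]
... * rho(b^-1) = [[-5, 3], [-7, 4]]  ->  [[-49670, 28677], [-84673, 48886]]
... * rho(a^-1) = [[-5, -3], [2, 1]]  ->  [[305704, 177687], [521137, 302905]]
... * rho(b^-1) = [[-5, 3], [-7, 4]]  ->  [[-2772329, 1627860], [-4726020, 2775031]]
... * rho(a^-1) = [[-5, -3], [2, 1]]  ->  [[17117365, 9944847], [29180162, 16953091]]
... * rho(a^-1) = [[-5, -3], [2, 1]]  ->  [[-65697131, -41407248], [-111994628, -70587395]]
... * rho(a^-1) = [[-5, -3], [2, 1]]  ->  [[245671159, 155684145], [418798350, 265396489]]
... * rho(b^-1) = [[-5, 3], [-7, 4]]  ->  [[-2318144810, 1359750057], [-3951767173, 2317981006]]
... * rho(b^-1) = [[-5, 3], [-7, 4]]  ->  [[2072473651, -1515434202], [3532968823, -2583377495]]
... * rho(a) = [[1, 3], [-2, -5]]  ->  [[5103342055, 13794591963], [8699723813, 23515793944]]
tr = 5103342055 + 23515793944 = 28619135999

28619135999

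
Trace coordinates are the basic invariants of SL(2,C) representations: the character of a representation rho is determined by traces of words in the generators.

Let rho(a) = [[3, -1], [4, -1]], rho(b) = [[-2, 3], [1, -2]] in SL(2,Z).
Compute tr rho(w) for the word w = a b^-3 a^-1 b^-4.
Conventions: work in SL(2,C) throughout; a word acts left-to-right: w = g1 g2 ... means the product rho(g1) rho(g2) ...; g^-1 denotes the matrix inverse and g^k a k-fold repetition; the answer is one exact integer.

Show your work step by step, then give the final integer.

91556

rho(a) = [[3, -1], [4, -1]]
... * rho(b^-1) = [[-2, -3], [-1, -2]]  ->  [[-5, -7], [-7, -10]]
... * rho(b^-1) = [[-2, -3], [-1, -2]]  ->  [[17, 29], [24, 41]]
... * rho(b^-1) = [[-2, -3], [-1, -2]]  ->  [[-63, -109], [-89, -154]]
... * rho(a^-1) = [[-1, 1], [-4, 3]]  ->  [[499, -390], [705, -551]]
... * rho(b^-1) = [[-2, -3], [-1, -2]]  ->  [[-608, -717], [-859, -1013]]
... * rho(b^-1) = [[-2, -3], [-1, -2]]  ->  [[1933, 3258], [2731, 4603]]
... * rho(b^-1) = [[-2, -3], [-1, -2]]  ->  [[-7124, -12315], [-10065, -17399]]
... * rho(b^-1) = [[-2, -3], [-1, -2]]  ->  [[26563, 46002], [37529, 64993]]
tr = 26563 + 64993 = 91556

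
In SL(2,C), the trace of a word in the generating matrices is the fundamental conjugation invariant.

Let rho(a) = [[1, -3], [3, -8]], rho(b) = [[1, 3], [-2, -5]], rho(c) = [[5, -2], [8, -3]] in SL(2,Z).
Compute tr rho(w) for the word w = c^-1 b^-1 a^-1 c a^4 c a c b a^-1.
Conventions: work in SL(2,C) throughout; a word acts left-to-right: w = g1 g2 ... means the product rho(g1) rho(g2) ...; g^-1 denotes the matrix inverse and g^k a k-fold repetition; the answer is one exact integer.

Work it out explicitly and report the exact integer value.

649373

rho(c^-1) = [[-3, 2], [-8, 5]]
... * rho(b^-1) = [[-5, -3], [2, 1]]  ->  [[19, 11], [50, 29]]
... * rho(a^-1) = [[-8, 3], [-3, 1]]  ->  [[-185, 68], [-487, 179]]
... * rho(c) = [[5, -2], [8, -3]]  ->  [[-381, 166], [-1003, 437]]
... * rho(a) = [[1, -3], [3, -8]]  ->  [[117, -185], [308, -487]]
... * rho(a) = [[1, -3], [3, -8]]  ->  [[-438, 1129], [-1153, 2972]]
... * rho(a) = [[1, -3], [3, -8]]  ->  [[2949, -7718], [7763, -20317]]
... * rho(a) = [[1, -3], [3, -8]]  ->  [[-20205, 52897], [-53188, 139247]]
... * rho(c) = [[5, -2], [8, -3]]  ->  [[322151, -118281], [848036, -311365]]
... * rho(a) = [[1, -3], [3, -8]]  ->  [[-32692, -20205], [-86059, -53188]]
... * rho(c) = [[5, -2], [8, -3]]  ->  [[-325100, 125999], [-855799, 331682]]
... * rho(b) = [[1, 3], [-2, -5]]  ->  [[-577098, -1605295], [-1519163, -4225807]]
... * rho(a^-1) = [[-8, 3], [-3, 1]]  ->  [[9432669, -3336589], [24830725, -8783296]]
tr = 9432669 + -8783296 = 649373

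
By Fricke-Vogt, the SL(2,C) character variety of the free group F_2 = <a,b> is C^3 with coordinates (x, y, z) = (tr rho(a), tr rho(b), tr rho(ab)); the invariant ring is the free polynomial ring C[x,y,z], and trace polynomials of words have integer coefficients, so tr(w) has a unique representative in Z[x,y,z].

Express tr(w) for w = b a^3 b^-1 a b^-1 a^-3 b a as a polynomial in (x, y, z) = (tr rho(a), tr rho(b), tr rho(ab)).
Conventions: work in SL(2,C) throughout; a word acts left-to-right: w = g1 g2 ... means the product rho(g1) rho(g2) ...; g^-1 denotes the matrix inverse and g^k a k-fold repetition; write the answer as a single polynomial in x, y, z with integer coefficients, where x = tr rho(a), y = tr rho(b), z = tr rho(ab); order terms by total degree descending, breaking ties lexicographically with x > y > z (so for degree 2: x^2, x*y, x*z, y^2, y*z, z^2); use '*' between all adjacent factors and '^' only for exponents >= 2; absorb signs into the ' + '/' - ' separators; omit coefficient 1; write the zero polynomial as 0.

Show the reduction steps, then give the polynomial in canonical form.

-x^6*y^2*z^2 + x^7*y*z + x^5*y^3*z + 2*x^5*y*z^3 - x^6*z^2 + x^4*y^2*z^2 - x^4*z^4 - 6*x^5*y*z - 2*x^3*y^3*z - 4*x^3*y*z^3 + 6*x^4*z^2 + x^2*y^2*z^2 + 2*x^2*z^4 + 9*x^3*y*z + x*y^3*z + 2*x*y*z^3 - 9*x^2*z^2 - y^2*z^2 - z^4 - 4*x*y*z + x^2 + 4*z^2 - 2

trace(b a^2) = trace(a)*trace(b a) - trace(b) = x*z - y
use: trace(a b a^2) = trace(a)*trace(b a^2) - trace(b a) = x^2*z - x*y - z
trace(a b a^3) = trace(a)*trace(a b a^2) - trace(a b a) = x^3*z - x^2*y - 2*x*z + y
trace(b a b a) = trace(a b)*trace(a b) - trace(1) = z^2 - 2
trace(b a b) = trace(b)*trace(a b) - trace(a) = y*z - x
use: trace(a b a b a) = trace(a)*trace(b a b a) - trace(b a b) = x*z^2 - y*z - x
trace(a b a^3 b) = trace(a)*trace(a b a b a) - trace(a b a b) = x^2*z^2 - x*y*z - x^2 - z^2 + 2
use: trace(a b^2 a b a^2) = trace(b)*trace(a b a^3 b) - trace(a b a^3) = x^2*y*z^2 - x^3*z - x*y^2*z - y*z^2 + 2*x*z + y
trace(a b^2 a b a) = trace(b)*trace(a b a^2 b) - trace(a b a^2) = x*y*z^2 - x^2*z - y^2*z + z
use: trace(a b^2 a b a^3) = trace(a)*trace(a b^2 a b a^2) - trace(a b^2 a b a) = x^3*y*z^2 - x^4*z - x^2*y^2*z - 2*x*y*z^2 + 3*x^2*z + y^2*z + x*y - z
trace(b a b a b a) = trace(a b a b)*trace(a b) - trace(b a) = z^3 - 3*z
trace(b a b a b) = trace(b)*trace(a b a b) - trace(a b a) = y*z^2 - x*z - y
apply: trace(a b a^2 b a b) = trace(a)*trace(b a b a b a) - trace(b a b a b) = x*z^3 - y*z^2 - 2*x*z + y
trace(a^2) = trace(a)*trace(a) - trace(1) = x^2 - 2
trace(b a^2 b) = trace(b)*trace(a^2 b) - trace(a^2) = x*y*z - x^2 - y^2 + 2
trace(a b a^2 b a) = trace(a)*trace(b a^2 b a) - trace(b a^2 b) = x^2*z^2 - 2*x*y*z + y^2 - 2
trace(a b a b^2 a b a) = trace(b)*trace(a b a^2 b a b) - trace(a b a^2 b a) = x*y*z^3 - x^2*z^2 - y^2*z^2 + 2
use: trace(a b a b^2 a b) = trace(b)*trace(a b a b a b) - trace(a b a b a) = y*z^3 - x*z^2 - 2*y*z + x
use: trace(a b^2 a b a^3 b) = trace(a)*trace(a b a b^2 a b a) - trace(a b a b^2 a b) = x^2*y*z^3 - x^3*z^2 - x*y^2*z^2 - y*z^3 + x*z^2 + 2*y*z + x
apply: trace(b a b a^3 b^-1 a b) = trace(a b^2 a b a^3)*trace(b) - trace(a b^2 a b a^3 b) = x^3*y^2*z^2 - x^4*y*z - x^2*y^3*z - x^2*y*z^3 + x^3*z^2 - x*y^2*z^2 + 3*x^2*y*z + y^3*z + y*z^3 + x*y^2 - x*z^2 - 3*y*z - x
apply: trace(b a b a b a^3) = trace(a)*trace(a b a b a b a) - trace(a b a b a b) = x^2*z^3 - x*y*z^2 - 2*x^2*z - z^3 + x*y + 3*z
use: trace(a b a b a b a^3) = trace(a)*trace(b a b a b a^3) - trace(b a b a b a^2) = x^3*z^3 - x^2*y*z^2 - 2*x^3*z - 2*x*z^3 + x^2*y + y*z^2 + 5*x*z - y
trace(b a b a b a b a) = trace(b a)*trace(b a b a b a) - trace(b^-1 a^-1 b^-1 a^-1) = z^4 - 4*z^2 + 2
trace(b a b a b a b a^2) = trace(a)*trace(b a b a b a b a) - trace(b a b a b a b) = x*z^4 - y*z^3 - 3*x*z^2 + 2*y*z + x
use: trace(a b a b a b a^3 b) = trace(a)*trace(b a b a b a b a^2) - trace(b a b a b a b a) = x^2*z^4 - x*y*z^3 - 3*x^2*z^2 - z^4 + 2*x*y*z + x^2 + 4*z^2 - 2
trace(b a b a^3 b^-1 a b a) = trace(a b a b a b a^3)*trace(b) - trace(a b a b a b a^3 b) = x^3*y*z^3 - x^2*y^2*z^2 - x^2*z^4 - 2*x^3*y*z - x*y*z^3 + x^2*y^2 + 3*x^2*z^2 + y^2*z^2 + z^4 + 3*x*y*z - x^2 - y^2 - 4*z^2 + 2
trace(a^-1 b a b a^3 b^-1 a b) = trace(b a b a^3 b^-1 a b)*trace(a) - trace(b a b a^3 b^-1 a b a) = x^4*y^2*z^2 - x^5*y*z - x^3*y^3*z - 2*x^3*y*z^3 + x^4*z^2 + x^2*z^4 + 5*x^3*y*z + x*y^3*z + 2*x*y*z^3 - 4*x^2*z^2 - y^2*z^2 - z^4 - 6*x*y*z + y^2 + 4*z^2 - 2
use: trace(b a b a^3 b^-1 a b^-1 a^-1) = trace(a^-1 b a b a^3 b^-1 a)*trace(b) - trace(a^-1 b a b a^3 b^-1 a b) = -x^4*y^2*z^2 + x^5*y*z + x^3*y^3*z + 2*x^3*y*z^3 - x^4*z^2 - x^2*z^4 - 4*x^3*y*z - x*y^3*z - 2*x*y*z^3 - x^2*y^2 + 4*x^2*z^2 + y^2*z^2 + z^4 + 4*x*y*z - 4*z^2 + 2
trace(a^2 b a^3) = trace(a)*trace(a^3 b a) - trace(a^3 b) = x^4*z - x^3*y - 3*x^2*z + 2*x*y + z
trace(b a^3 b) = trace(a)*trace(b^2 a^2) - trace(b^2 a) = x^2*y*z - x^3 - x*y^2 - y*z + 3*x
trace(a^2 b a^3 b) = trace(a)*trace(b a^3 b a) - trace(b a^3 b) = x^3*z^2 - 2*x^2*y*z + x*y^2 - x*z^2 + y*z - x
trace(a b a^3 b^-1 a) = trace(a^2 b a^3)*trace(b) - trace(a^2 b a^3 b) = x^4*y*z - x^3*y^2 - x^3*z^2 - x^2*y*z + x*y^2 + x*z^2 + x
use: trace(a^-1 b a b a^3 b^-1 a b^-1 a^-1) = trace(b a b a^3 b^-1 a b^-1 a^-1)*trace(a) - trace(b a b a^3 b^-1 a b^-1) = -x^5*y^2*z^2 + x^6*y*z + x^4*y^3*z + 2*x^4*y*z^3 - x^5*z^2 - x^3*z^4 - 5*x^4*y*z - x^2*y^3*z - 2*x^2*y*z^3 + 5*x^3*z^2 + x*y^2*z^2 + x*z^4 + 5*x^2*y*z - x*y^2 - 5*x*z^2 + x
apply: trace(b a^3 b^-1 a b^-1 a^-3 b a) = trace(a^-1 b a b a^3 b^-1 a b^-1 a^-1)*trace(a) - trace(a^-1 b a b a^3 b^-1 a b^-1) = -x^6*y^2*z^2 + x^7*y*z + x^5*y^3*z + 2*x^5*y*z^3 - x^6*z^2 + x^4*y^2*z^2 - x^4*z^4 - 6*x^5*y*z - 2*x^3*y^3*z - 4*x^3*y*z^3 + 6*x^4*z^2 + x^2*y^2*z^2 + 2*x^2*z^4 + 9*x^3*y*z + x*y^3*z + 2*x*y*z^3 - 9*x^2*z^2 - y^2*z^2 - z^4 - 4*x*y*z + x^2 + 4*z^2 - 2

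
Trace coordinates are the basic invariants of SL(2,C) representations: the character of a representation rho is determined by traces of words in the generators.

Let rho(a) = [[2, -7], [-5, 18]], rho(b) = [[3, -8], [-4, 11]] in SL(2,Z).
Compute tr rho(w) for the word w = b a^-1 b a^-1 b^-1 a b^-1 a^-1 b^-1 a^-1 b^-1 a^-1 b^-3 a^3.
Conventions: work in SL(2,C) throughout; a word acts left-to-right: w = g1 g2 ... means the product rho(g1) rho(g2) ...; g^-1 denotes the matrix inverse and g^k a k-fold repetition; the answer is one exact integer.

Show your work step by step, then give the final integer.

-129689270490666592

rho(b) = [[3, -8], [-4, 11]]
... * rho(a^-1) = [[18, 7], [5, 2]]  ->  [[14, 5], [-17, -6]]
... * rho(b) = [[3, -8], [-4, 11]]  ->  [[22, -57], [-27, 70]]
... * rho(a^-1) = [[18, 7], [5, 2]]  ->  [[111, 40], [-136, -49]]
... * rho(b^-1) = [[11, 8], [4, 3]]  ->  [[1381, 1008], [-1692, -1235]]
... * rho(a) = [[2, -7], [-5, 18]]  ->  [[-2278, 8477], [2791, -10386]]
... * rho(b^-1) = [[11, 8], [4, 3]]  ->  [[8850, 7207], [-10843, -8830]]
... * rho(a^-1) = [[18, 7], [5, 2]]  ->  [[195335, 76364], [-239324, -93561]]
... * rho(b^-1) = [[11, 8], [4, 3]]  ->  [[2454141, 1791772], [-3006808, -2195275]]
... * rho(a^-1) = [[18, 7], [5, 2]]  ->  [[53133398, 20762531], [-65098919, -25438206]]
... * rho(b^-1) = [[11, 8], [4, 3]]  ->  [[667517502, 487354777], [-817840933, -597105970]]
... * rho(a^-1) = [[18, 7], [5, 2]]  ->  [[14452088921, 5647332068], [-17706666644, -6919098471]]
... * rho(b^-1) = [[11, 8], [4, 3]]  ->  [[181562306403, 132558707572], [-222449726968, -162410628565]]
... * rho(b^-1) = [[11, 8], [4, 3]]  ->  [[2527420200721, 1850174573940], [-3096589510908, -2266829701439]]
... * rho(b^-1) = [[11, 8], [4, 3]]  ->  [[35202320503691, 25769885327588], [-43129803425744, -31573205191581]]
... * rho(a) = [[2, -7], [-5, 18]]  ->  [[-58444785630558, 217441692370747], [71606419106417, -266409069468250]]
... * rho(a) = [[2, -7], [-5, 18]]  ->  [[-1204098033114851, 4323063962087352], [1475258185554084, -5296608184173419]]
... * rho(a) = [[2, -7], [-5, 18]]  ->  [[-24023515876666462, 86243837549376293], [29433557291975263, -105665754614000130]]
tr = -24023515876666462 + -105665754614000130 = -129689270490666592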